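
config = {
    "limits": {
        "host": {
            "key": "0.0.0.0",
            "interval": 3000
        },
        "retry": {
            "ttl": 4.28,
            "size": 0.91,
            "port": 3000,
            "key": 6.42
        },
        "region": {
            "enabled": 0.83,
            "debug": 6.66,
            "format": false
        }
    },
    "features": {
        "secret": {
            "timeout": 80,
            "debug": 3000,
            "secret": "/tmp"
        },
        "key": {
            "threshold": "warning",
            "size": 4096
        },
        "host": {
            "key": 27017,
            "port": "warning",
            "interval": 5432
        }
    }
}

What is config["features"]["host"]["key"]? 27017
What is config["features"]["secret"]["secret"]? "/tmp"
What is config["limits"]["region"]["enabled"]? 0.83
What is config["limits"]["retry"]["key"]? 6.42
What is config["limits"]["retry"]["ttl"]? 4.28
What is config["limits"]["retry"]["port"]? 3000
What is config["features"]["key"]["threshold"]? "warning"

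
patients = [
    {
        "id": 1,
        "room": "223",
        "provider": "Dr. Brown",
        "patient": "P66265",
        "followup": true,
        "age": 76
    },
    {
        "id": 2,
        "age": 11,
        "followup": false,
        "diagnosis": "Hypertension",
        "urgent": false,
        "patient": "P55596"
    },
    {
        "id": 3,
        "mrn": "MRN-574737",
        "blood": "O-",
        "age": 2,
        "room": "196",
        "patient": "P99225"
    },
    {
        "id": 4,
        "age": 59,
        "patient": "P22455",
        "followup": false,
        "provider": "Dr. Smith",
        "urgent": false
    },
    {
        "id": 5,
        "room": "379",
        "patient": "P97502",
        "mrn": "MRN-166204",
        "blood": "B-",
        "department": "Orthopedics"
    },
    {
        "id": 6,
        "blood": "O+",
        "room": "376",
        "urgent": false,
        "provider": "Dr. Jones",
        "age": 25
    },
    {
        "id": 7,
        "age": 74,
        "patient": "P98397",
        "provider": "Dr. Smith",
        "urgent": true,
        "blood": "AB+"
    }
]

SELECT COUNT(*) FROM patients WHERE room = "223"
1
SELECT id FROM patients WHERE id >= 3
[3, 4, 5, 6, 7]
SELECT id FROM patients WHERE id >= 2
[2, 3, 4, 5, 6, 7]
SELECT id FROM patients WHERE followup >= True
[1]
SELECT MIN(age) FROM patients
2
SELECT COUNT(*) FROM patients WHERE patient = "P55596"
1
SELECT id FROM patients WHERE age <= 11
[2, 3]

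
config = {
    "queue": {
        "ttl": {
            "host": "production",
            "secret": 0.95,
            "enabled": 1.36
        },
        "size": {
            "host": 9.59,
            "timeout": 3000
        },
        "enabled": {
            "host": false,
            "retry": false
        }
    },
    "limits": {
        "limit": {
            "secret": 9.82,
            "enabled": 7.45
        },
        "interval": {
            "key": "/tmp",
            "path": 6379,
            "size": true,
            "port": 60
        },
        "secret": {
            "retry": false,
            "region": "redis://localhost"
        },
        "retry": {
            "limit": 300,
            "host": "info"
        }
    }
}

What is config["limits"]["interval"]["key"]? "/tmp"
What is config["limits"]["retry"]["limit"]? 300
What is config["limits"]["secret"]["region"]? "redis://localhost"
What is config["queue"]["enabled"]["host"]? False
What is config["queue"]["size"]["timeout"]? 3000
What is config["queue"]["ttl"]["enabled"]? 1.36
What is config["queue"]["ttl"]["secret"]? 0.95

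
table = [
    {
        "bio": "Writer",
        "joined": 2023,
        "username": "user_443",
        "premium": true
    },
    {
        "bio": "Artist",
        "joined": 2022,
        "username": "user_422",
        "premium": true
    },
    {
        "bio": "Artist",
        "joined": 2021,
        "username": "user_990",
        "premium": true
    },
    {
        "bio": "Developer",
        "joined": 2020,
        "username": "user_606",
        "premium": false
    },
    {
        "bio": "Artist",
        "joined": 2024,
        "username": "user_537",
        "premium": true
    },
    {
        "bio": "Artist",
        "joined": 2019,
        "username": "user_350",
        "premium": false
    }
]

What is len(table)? 6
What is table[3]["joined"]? 2020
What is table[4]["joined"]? 2024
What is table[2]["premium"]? True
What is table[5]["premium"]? False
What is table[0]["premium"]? True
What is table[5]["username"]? "user_350"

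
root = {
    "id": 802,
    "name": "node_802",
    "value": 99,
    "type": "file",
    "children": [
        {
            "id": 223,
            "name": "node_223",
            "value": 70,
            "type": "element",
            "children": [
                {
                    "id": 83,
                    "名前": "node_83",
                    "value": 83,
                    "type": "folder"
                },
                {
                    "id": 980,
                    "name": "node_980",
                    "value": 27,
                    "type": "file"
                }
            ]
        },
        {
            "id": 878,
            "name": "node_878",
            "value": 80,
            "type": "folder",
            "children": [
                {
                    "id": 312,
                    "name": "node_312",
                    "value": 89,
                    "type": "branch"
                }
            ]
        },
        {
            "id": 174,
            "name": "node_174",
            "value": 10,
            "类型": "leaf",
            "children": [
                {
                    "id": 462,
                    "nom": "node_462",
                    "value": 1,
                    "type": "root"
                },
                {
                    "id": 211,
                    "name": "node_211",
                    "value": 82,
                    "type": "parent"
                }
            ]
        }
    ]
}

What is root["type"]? "file"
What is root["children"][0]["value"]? 70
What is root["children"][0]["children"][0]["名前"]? "node_83"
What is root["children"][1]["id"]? 878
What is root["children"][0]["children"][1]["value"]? 27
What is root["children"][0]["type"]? "element"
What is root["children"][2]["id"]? 174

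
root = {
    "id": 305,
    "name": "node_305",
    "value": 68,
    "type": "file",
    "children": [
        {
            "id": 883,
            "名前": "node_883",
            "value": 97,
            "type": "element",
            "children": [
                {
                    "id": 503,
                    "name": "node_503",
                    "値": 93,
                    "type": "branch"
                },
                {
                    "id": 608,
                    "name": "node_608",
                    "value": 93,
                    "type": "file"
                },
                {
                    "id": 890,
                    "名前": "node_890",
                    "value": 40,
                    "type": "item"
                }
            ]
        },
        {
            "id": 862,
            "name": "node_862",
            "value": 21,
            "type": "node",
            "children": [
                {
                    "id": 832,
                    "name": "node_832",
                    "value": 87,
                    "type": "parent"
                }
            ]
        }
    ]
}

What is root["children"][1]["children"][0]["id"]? 832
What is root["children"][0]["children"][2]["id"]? 890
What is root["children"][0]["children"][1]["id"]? 608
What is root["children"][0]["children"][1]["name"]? "node_608"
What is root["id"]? 305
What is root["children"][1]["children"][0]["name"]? "node_832"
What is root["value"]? 68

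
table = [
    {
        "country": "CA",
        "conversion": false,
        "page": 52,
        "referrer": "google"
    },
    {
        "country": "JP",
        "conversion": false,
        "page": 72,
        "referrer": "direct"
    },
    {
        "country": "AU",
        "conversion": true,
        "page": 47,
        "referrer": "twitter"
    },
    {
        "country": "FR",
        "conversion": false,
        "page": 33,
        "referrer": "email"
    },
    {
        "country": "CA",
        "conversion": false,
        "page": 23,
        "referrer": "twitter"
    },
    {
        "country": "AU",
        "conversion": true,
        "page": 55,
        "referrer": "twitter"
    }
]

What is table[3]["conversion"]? False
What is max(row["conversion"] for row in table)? True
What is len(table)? 6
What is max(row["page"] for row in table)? 72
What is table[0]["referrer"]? "google"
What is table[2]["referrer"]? "twitter"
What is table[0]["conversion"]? False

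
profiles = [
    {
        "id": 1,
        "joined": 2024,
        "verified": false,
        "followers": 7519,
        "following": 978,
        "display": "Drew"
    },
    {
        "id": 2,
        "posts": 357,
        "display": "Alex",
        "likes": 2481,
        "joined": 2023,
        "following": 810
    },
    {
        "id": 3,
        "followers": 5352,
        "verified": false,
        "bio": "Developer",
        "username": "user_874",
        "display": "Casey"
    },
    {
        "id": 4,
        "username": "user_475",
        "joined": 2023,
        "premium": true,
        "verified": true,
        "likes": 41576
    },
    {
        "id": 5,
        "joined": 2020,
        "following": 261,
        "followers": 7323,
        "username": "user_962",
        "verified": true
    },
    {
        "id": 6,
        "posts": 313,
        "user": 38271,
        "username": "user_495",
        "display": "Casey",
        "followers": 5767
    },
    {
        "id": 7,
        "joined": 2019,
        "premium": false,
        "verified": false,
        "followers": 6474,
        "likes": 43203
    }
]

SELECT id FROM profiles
[1, 2, 3, 4, 5, 6, 7]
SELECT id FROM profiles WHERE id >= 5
[5, 6, 7]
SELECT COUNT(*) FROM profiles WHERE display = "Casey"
2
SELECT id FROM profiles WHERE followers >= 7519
[1]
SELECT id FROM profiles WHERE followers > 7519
[]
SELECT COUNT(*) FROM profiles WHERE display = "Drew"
1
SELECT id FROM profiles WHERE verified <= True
[1, 3, 4, 5, 7]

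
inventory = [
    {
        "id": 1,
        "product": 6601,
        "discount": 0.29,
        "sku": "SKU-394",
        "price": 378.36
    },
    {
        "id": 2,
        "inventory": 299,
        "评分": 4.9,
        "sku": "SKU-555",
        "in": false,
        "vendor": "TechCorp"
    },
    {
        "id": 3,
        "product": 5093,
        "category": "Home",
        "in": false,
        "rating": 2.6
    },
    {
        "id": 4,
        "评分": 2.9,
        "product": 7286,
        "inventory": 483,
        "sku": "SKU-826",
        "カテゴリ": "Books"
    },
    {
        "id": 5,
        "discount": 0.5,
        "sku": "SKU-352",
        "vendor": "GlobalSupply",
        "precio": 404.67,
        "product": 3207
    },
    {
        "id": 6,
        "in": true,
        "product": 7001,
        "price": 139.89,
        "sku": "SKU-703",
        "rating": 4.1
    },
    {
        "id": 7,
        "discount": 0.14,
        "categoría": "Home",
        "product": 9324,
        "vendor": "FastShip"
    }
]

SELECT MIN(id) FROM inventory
1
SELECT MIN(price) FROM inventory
139.89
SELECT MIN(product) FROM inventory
3207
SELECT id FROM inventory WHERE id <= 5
[1, 2, 3, 4, 5]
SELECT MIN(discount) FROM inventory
0.14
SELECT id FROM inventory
[1, 2, 3, 4, 5, 6, 7]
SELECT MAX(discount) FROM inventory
0.5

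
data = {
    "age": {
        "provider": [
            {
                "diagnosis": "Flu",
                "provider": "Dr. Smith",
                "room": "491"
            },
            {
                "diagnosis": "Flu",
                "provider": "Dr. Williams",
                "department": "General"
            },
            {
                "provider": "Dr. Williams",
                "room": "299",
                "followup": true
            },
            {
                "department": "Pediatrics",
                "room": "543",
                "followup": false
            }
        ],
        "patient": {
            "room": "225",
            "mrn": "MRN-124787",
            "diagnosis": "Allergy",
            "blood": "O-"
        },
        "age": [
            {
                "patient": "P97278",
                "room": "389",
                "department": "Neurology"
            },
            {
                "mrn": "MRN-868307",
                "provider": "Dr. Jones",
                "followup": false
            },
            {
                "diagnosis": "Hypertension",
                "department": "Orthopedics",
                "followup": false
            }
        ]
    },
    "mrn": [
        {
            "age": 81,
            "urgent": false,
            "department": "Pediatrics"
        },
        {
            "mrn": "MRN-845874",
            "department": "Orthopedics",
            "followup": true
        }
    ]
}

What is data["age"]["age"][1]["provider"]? "Dr. Jones"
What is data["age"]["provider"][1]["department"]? "General"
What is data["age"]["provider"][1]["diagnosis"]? "Flu"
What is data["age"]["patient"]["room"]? "225"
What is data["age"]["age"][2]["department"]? "Orthopedics"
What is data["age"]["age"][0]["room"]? "389"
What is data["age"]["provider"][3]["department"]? "Pediatrics"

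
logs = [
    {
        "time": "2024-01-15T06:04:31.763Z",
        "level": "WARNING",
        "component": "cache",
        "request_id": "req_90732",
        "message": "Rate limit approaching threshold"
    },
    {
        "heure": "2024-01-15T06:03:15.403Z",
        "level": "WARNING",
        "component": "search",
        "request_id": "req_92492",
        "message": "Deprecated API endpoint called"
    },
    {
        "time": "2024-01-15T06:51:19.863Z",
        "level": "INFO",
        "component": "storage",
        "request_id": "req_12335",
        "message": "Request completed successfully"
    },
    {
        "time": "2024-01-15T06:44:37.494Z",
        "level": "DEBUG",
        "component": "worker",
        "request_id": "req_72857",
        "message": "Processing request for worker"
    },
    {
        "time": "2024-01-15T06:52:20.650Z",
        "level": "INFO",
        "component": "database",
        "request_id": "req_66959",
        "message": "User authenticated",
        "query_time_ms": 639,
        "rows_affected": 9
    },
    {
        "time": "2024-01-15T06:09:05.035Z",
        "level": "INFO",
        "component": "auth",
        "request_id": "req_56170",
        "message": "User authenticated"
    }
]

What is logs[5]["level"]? "INFO"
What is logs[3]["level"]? "DEBUG"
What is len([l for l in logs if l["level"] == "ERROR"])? 0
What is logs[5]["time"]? "2024-01-15T06:09:05.035Z"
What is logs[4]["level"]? "INFO"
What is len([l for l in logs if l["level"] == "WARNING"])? 2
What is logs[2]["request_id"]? "req_12335"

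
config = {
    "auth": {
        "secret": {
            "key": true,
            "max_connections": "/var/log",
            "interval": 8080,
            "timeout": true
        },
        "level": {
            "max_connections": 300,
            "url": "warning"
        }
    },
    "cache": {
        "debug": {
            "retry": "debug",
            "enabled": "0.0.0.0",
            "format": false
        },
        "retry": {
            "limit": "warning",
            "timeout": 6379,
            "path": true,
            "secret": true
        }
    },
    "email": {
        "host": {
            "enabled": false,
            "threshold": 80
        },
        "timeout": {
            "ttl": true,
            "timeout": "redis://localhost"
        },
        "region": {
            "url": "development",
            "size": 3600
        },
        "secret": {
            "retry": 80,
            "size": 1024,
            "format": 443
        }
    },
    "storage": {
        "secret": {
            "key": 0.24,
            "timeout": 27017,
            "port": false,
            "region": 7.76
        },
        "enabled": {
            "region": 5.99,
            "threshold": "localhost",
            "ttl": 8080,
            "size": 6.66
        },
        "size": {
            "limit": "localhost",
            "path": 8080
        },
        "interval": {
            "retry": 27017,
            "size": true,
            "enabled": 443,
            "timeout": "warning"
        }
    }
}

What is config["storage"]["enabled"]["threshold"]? "localhost"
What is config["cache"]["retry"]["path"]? True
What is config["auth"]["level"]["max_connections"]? 300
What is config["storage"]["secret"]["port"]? False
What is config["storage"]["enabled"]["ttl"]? 8080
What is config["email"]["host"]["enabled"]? False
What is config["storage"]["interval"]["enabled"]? 443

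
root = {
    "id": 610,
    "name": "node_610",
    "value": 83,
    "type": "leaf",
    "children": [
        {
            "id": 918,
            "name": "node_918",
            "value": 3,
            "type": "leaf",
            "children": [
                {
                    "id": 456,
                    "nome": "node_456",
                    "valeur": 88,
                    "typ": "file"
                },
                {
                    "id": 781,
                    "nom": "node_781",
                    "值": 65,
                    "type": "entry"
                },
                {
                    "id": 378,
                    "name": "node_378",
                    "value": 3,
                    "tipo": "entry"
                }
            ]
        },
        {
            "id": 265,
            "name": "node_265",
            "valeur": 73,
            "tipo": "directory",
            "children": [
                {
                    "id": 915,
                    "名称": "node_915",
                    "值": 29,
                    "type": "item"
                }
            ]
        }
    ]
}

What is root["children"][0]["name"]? "node_918"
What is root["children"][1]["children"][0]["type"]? "item"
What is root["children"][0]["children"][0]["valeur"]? 88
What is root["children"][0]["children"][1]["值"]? 65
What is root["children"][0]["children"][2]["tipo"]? "entry"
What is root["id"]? 610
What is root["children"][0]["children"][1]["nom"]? "node_781"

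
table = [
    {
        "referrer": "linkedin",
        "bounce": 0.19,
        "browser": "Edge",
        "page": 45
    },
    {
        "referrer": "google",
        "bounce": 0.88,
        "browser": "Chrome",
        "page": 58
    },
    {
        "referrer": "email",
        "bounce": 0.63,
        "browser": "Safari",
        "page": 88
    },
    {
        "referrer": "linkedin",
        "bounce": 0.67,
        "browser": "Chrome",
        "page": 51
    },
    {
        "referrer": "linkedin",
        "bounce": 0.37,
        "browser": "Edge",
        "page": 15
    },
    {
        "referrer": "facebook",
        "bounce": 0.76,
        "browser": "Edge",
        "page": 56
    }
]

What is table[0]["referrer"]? "linkedin"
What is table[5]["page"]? 56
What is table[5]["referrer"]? "facebook"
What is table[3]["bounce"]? 0.67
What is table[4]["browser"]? "Edge"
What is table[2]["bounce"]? 0.63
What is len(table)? 6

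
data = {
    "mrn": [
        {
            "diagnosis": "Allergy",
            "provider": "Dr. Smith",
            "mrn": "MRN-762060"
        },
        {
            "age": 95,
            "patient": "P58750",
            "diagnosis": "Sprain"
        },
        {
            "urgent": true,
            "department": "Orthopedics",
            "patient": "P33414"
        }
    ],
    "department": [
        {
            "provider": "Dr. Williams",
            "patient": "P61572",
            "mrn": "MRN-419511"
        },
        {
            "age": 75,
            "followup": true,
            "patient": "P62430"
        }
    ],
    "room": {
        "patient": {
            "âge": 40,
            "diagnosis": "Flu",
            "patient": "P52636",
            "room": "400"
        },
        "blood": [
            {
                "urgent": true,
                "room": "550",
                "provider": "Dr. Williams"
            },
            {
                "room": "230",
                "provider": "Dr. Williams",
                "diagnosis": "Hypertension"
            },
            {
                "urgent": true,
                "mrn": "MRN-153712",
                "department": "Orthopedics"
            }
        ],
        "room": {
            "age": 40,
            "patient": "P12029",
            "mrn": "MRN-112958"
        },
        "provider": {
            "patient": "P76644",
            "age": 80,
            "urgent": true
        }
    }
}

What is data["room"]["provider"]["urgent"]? True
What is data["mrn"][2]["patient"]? "P33414"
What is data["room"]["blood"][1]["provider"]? "Dr. Williams"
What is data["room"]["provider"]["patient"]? "P76644"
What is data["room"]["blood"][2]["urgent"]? True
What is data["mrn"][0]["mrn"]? "MRN-762060"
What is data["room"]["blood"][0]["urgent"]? True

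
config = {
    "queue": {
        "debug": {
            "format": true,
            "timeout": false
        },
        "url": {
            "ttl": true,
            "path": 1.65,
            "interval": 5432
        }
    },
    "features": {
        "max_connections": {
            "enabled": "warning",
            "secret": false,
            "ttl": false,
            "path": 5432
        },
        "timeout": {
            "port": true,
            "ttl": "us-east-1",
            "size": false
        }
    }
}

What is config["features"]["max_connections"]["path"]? 5432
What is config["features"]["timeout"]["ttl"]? "us-east-1"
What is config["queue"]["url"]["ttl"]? True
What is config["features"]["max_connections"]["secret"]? False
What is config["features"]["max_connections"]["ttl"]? False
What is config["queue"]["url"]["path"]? 1.65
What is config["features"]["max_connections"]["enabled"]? "warning"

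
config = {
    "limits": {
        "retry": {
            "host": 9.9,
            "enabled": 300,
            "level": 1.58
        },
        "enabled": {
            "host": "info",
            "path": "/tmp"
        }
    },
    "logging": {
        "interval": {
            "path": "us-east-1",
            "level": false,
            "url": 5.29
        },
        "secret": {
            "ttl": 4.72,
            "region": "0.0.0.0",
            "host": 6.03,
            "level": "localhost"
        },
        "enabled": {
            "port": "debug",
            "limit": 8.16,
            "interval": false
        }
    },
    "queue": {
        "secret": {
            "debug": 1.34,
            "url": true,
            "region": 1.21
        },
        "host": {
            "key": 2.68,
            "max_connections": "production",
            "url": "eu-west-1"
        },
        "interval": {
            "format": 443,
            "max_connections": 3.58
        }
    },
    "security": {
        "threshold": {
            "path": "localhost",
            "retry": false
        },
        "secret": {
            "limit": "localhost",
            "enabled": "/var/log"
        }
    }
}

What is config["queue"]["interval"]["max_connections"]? 3.58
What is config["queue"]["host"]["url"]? "eu-west-1"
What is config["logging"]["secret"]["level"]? "localhost"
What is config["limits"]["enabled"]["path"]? "/tmp"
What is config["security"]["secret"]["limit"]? "localhost"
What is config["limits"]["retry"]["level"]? 1.58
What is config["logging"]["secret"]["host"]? 6.03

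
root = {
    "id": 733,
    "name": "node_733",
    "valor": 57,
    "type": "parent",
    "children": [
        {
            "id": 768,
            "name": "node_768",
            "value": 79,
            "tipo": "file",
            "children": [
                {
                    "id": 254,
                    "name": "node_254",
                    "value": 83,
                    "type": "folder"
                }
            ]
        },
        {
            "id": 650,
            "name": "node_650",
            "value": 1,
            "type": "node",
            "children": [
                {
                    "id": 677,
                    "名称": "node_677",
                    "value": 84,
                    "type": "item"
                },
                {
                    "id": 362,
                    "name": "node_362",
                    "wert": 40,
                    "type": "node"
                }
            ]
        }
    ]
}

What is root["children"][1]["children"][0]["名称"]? "node_677"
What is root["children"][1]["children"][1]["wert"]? 40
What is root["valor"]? 57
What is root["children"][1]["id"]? 650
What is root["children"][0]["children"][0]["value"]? 83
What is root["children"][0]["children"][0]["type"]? "folder"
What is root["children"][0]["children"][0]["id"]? 254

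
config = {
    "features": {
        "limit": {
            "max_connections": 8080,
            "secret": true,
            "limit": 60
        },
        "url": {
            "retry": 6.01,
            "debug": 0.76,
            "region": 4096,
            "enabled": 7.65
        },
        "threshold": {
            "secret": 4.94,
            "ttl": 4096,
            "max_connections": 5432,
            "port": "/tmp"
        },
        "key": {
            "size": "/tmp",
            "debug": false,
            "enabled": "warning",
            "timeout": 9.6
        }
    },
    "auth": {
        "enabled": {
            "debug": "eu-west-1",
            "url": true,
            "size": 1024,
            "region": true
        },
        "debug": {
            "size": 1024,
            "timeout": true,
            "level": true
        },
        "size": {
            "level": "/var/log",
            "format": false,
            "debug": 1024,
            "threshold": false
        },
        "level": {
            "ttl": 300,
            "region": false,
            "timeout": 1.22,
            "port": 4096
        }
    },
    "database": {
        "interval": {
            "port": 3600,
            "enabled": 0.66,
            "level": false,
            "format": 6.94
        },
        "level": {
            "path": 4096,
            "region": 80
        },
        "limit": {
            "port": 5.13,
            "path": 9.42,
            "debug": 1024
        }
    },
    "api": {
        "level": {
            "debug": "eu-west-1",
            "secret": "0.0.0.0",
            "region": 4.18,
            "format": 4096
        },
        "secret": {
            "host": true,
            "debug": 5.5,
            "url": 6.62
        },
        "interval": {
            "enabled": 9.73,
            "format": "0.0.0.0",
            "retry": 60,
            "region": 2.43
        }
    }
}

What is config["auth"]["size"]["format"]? False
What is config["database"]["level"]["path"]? 4096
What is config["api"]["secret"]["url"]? 6.62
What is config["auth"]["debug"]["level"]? True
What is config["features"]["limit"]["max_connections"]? 8080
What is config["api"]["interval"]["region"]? 2.43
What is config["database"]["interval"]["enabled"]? 0.66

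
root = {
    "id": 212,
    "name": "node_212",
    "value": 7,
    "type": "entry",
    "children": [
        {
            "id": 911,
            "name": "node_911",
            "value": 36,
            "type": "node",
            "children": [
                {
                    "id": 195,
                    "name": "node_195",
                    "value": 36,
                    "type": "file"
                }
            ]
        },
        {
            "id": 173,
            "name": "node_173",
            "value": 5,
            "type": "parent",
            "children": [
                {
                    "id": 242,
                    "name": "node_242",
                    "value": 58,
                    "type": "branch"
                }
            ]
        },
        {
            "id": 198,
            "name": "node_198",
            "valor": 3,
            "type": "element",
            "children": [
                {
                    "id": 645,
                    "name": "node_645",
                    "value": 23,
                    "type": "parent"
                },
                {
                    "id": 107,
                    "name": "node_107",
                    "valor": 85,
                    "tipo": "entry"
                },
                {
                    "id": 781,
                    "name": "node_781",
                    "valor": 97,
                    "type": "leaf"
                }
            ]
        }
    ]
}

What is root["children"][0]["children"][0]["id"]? 195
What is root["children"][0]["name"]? "node_911"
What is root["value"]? 7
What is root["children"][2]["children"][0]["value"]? 23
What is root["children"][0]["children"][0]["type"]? "file"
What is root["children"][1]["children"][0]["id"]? 242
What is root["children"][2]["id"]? 198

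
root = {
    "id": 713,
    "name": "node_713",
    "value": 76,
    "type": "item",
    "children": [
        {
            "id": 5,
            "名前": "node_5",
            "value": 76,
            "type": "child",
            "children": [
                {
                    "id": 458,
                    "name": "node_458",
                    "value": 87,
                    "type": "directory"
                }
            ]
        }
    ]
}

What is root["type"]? "item"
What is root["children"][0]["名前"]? "node_5"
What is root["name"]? "node_713"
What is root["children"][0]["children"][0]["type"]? "directory"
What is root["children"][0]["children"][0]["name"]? "node_458"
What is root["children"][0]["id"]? 5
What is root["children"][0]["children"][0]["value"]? 87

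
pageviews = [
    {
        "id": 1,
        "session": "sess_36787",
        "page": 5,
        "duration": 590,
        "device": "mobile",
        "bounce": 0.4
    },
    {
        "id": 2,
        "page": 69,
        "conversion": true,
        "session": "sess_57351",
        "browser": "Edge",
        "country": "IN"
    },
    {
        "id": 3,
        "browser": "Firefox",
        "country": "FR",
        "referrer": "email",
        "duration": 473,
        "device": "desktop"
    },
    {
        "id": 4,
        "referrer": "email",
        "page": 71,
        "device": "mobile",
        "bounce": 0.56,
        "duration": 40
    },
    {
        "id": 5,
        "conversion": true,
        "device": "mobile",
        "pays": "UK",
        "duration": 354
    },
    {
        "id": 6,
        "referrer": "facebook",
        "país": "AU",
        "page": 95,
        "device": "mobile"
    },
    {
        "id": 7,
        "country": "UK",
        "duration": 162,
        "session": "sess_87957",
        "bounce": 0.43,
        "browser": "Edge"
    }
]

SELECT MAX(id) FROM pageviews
7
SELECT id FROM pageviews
[1, 2, 3, 4, 5, 6, 7]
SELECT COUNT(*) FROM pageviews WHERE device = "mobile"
4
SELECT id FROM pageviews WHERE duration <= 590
[1, 3, 4, 5, 7]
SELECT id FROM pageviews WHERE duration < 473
[4, 5, 7]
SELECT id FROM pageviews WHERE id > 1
[2, 3, 4, 5, 6, 7]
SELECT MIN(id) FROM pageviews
1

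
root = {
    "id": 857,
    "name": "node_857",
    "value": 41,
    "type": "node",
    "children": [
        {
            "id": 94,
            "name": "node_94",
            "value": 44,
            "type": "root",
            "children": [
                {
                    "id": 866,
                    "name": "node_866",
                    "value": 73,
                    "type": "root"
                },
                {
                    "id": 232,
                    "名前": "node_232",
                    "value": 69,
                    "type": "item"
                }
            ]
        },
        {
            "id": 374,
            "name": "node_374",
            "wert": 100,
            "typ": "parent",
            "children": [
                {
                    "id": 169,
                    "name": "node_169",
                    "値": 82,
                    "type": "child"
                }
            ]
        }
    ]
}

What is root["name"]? "node_857"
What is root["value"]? 41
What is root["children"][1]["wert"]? 100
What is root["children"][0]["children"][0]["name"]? "node_866"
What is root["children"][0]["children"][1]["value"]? 69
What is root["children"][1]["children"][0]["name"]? "node_169"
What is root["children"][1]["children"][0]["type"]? "child"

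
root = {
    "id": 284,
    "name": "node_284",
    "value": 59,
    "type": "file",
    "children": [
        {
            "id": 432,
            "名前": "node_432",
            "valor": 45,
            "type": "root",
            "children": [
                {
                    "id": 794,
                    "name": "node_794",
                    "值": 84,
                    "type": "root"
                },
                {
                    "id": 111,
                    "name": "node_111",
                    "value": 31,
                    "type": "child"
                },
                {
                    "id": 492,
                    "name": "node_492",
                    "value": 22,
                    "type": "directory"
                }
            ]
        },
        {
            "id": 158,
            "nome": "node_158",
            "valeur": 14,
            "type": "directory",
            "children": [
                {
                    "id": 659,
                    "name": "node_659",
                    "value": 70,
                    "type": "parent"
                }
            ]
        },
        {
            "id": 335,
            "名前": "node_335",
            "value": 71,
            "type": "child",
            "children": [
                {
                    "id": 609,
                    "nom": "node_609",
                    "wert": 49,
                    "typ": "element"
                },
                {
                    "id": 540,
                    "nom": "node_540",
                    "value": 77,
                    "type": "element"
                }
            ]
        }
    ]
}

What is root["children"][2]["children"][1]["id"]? 540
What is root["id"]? 284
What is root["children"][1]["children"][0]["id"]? 659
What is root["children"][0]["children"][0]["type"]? "root"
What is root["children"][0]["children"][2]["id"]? 492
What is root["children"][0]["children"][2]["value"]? 22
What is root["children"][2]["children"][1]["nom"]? "node_540"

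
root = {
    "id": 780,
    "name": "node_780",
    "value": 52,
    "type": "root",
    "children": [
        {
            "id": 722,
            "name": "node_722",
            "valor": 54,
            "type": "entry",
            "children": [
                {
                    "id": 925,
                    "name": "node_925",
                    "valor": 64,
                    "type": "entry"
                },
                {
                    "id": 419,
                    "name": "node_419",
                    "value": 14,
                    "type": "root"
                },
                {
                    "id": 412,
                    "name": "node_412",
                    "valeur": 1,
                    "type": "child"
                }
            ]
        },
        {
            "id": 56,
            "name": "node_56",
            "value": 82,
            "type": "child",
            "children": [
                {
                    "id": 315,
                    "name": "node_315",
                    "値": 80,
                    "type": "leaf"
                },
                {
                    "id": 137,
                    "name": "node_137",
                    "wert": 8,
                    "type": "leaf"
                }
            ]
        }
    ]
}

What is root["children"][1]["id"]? 56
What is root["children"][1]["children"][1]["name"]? "node_137"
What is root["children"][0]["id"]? 722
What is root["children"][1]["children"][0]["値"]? 80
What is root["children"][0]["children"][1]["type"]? "root"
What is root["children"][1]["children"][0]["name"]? "node_315"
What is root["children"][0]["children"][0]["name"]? "node_925"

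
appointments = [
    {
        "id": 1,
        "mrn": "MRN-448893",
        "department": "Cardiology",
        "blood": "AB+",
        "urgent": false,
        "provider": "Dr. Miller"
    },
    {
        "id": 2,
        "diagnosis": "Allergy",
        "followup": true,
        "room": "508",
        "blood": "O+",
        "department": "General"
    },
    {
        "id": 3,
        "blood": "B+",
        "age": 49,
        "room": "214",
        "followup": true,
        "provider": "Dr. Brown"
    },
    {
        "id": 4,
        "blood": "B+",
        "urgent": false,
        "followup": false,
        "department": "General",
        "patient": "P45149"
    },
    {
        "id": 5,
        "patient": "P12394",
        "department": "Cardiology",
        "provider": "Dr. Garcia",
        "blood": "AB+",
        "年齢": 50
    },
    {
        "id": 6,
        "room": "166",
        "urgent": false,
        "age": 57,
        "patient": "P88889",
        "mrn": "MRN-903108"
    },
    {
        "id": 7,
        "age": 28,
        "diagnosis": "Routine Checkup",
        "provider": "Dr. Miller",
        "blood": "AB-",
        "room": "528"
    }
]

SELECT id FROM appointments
[1, 2, 3, 4, 5, 6, 7]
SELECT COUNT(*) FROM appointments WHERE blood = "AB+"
2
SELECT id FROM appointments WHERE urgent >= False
[1, 4, 6]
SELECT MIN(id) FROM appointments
1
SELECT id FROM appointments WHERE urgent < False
[]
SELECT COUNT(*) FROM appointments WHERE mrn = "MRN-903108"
1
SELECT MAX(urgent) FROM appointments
False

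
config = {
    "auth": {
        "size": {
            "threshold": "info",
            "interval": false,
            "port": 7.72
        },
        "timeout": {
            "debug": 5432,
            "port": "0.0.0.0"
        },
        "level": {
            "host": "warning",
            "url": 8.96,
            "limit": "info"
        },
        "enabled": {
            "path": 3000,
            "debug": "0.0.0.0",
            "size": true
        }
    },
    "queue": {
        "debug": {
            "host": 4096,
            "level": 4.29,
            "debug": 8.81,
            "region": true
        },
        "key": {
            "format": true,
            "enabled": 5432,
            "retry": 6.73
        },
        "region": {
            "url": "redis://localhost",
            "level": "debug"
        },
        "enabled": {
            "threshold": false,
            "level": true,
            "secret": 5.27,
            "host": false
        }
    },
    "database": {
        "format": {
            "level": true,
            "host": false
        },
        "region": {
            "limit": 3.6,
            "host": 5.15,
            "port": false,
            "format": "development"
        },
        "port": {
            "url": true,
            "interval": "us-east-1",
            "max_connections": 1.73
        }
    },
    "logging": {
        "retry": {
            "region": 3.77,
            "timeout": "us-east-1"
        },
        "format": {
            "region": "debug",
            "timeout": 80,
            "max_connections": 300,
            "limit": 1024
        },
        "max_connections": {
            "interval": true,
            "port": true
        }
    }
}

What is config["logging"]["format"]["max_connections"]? 300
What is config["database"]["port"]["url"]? True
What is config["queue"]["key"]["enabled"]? 5432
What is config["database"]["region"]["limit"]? 3.6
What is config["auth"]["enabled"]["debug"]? "0.0.0.0"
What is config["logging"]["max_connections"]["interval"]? True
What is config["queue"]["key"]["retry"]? 6.73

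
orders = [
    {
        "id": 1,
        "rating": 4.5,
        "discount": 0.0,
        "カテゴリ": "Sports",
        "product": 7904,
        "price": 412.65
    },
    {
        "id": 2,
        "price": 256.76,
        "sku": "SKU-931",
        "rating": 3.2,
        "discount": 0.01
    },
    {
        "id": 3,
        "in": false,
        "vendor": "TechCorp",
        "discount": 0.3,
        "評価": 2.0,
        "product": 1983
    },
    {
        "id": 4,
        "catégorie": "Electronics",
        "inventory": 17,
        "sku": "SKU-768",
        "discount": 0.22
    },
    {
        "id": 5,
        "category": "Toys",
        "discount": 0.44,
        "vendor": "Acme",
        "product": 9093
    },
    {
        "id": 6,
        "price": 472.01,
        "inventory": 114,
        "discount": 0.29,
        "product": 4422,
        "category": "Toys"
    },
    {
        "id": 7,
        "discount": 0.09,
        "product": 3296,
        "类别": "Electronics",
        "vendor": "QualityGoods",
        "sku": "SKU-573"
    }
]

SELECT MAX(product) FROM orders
9093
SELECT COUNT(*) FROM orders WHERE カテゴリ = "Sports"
1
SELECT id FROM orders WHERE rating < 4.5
[2]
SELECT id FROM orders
[1, 2, 3, 4, 5, 6, 7]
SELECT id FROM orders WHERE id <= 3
[1, 2, 3]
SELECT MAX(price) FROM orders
472.01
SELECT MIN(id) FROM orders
1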